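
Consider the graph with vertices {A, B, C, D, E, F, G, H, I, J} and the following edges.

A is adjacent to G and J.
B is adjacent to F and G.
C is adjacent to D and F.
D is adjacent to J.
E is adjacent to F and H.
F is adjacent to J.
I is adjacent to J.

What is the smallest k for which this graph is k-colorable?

The cycle G-B-F-J-A-G has odd length 5, so it cannot be 2-colored; at least 3 colors are needed.
One proper 3-coloring: A=green, B=blue, C=blue, D=red, E=blue, F=red, G=red, H=red, I=red, J=blue. No two adjacent vertices share a color.

3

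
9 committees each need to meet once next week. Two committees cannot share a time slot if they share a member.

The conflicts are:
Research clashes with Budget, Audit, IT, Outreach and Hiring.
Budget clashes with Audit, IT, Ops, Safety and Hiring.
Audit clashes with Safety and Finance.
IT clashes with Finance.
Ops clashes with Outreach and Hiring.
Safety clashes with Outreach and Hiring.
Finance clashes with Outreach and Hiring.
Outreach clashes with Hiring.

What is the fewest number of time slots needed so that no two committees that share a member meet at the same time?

3

Finance, Outreach, Hiring all conflict with each other, so at least 3 time slots are needed.
3 time slots suffice: time slot 1 → {Budget, Outreach}; time slot 2 → {Audit, IT, Hiring}; time slot 3 → {Research, Ops, Safety, Finance}. No two conflicting committees share a time slot.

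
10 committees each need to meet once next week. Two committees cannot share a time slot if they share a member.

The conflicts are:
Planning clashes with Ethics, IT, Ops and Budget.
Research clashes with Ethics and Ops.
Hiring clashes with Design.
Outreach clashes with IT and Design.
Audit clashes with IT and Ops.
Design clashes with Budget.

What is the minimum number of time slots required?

The cycle Outreach-IT-Planning-Budget-Design-Outreach has odd length 5, so it cannot be 2-colored; at least 3 time slots are needed.
3 time slots suffice: time slot 1 → {Planning, Research, Audit, Design}; time slot 2 → {Hiring, Ethics, IT, Ops, Budget}; time slot 3 → {Outreach}. No two conflicting committees share a time slot.

3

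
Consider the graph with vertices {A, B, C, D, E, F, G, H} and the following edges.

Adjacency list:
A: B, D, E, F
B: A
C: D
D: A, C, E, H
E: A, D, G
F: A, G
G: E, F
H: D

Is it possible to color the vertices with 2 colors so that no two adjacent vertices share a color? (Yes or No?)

A, D, E form a triangle, so at least 3 colors are needed.
So 2 colors are not enough.

No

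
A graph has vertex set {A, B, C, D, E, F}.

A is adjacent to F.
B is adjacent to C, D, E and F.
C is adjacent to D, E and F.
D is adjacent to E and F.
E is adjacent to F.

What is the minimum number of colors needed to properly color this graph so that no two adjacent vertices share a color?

5

B, C, D, E, F are pairwise adjacent (a clique of size 5), so at least 5 colors are needed.
One proper 5-coloring: A=blue, B=blue, C=green, D=yellow, E=purple, F=red. Each edge has distinct colors on its endpoints.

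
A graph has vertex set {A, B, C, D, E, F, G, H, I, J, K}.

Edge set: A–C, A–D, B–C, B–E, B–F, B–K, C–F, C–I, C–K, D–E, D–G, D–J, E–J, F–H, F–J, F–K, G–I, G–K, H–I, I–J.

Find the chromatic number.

4

B, C, F, K are mutually adjacent (a clique of size 4), so at least 4 colors are needed.
4 colors suffice: color red → {D, F, I}; color blue → {C, G, H, J}; color green → {A, B}; color yellow → {E, K}. No two adjacent vertices share a color.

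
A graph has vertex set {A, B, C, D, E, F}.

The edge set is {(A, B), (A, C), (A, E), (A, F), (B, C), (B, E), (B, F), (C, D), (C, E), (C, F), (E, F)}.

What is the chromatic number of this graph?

5

A, B, C, E, F are mutually adjacent (a clique of size 5), so at least 5 colors are needed.
5 colors suffice: color 1 → {C}; color 2 → {A, D}; color 3 → {E}; color 4 → {B}; color 5 → {F}. No two adjacent vertices share a color.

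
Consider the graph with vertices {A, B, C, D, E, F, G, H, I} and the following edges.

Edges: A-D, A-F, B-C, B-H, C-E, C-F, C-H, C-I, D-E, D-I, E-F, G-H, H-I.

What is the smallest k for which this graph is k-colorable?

B, C, H are mutually adjacent, so at least 3 colors are needed.
3 colors suffice: color 1 → {C, D, G}; color 2 → {A, E, H}; color 3 → {B, F, I}. Every edge joins two different colors.

3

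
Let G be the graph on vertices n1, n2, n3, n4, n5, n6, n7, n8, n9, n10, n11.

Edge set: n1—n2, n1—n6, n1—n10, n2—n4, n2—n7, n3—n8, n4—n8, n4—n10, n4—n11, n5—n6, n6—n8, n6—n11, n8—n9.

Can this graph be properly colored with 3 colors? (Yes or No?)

Yes

The chromatic number is 3. The cycle n1-n6-n8-n4-n2-n1 has odd length 5, so it cannot be 2-colored; at least 3 colors are needed.
A valid assignment using 3 colors: n1=3, n2=2, n3=1, n4=1, n5=2, n6=1, n7=1, n8=2, n9=1, n10=2, n11=2.
That is already a proper 3-coloring.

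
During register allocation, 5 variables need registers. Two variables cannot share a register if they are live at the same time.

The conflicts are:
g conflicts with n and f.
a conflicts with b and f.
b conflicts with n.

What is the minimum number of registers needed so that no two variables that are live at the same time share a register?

The cycle a-f-g-n-b-a has odd length 5, so it cannot be 2-colored; at least 3 registers are needed.
3 registers suffice: g=1, a=3, b=1, n=2, f=2. Each listed conflict is separated.

3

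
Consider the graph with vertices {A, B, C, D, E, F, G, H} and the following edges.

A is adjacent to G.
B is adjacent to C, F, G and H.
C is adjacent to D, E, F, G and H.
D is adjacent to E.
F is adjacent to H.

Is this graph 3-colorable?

No

B, C, F, H are mutually adjacent (a clique of size 4), so at least 4 colors are needed.
So 3 colors are not enough.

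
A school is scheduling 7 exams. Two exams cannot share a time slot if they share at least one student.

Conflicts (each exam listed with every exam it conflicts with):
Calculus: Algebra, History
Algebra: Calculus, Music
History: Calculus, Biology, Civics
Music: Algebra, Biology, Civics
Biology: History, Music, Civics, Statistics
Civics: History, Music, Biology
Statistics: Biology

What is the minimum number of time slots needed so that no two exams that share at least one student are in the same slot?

3

Music, Biology, Civics are mutually in conflict, so at least 3 time slots are needed.
3 time slots suffice: Calculus=3, Algebra=1, History=2, Music=2, Biology=1, Civics=3, Statistics=2. Each listed conflict is separated.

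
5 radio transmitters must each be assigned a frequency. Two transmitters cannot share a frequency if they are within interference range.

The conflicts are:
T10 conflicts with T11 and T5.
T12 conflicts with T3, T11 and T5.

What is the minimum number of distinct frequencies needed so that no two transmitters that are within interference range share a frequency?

2

T12 and T3 conflict, so at least 2 frequencies are needed.
A valid assignment using 2 frequencies: T10=1, T12=1, T3=2, T11=2, T5=2. No two conflicting transmitters share a frequency.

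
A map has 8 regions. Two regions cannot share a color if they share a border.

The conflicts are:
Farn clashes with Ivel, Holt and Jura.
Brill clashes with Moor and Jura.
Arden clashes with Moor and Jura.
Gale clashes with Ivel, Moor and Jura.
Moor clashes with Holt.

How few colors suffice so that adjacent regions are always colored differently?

The cycle Ivel-Gale-Moor-Holt-Farn-Ivel has odd length 5, so it cannot be 2-colored; at least 3 colors are needed.
3 colors suffice: color 1 → {Ivel, Moor, Jura}; color 2 → {Farn, Brill, Arden, Gale}; color 3 → {Holt}. No two conflicting regions share a color.

3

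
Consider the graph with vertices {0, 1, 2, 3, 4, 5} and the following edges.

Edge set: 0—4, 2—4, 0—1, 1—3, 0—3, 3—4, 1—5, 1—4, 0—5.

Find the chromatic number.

4

0, 1, 3, 4 form a clique, so at least 4 colors are needed.
4 colors suffice: color red → {0, 2}; color blue → {4, 5}; color green → {1}; color yellow → {3}. Each edge has distinct colors on its endpoints.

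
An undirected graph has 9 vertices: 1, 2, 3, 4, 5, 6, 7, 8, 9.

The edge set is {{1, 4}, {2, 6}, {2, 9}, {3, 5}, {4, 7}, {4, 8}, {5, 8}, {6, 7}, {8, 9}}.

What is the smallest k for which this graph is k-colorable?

2

6 and 7 are adjacent, so at least 2 colors are needed.
2 colors suffice: color a → {1, 2, 3, 7, 8}; color b → {4, 5, 6, 9}. Every edge joins two different colors.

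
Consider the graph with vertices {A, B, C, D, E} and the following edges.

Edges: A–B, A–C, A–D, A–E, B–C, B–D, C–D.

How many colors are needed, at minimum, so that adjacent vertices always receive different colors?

4

A, B, C, D are pairwise adjacent (a clique of size 4), so at least 4 colors are needed.
4 colors suffice: color red → {A}; color blue → {C, E}; color green → {D}; color yellow → {B}. Every edge joins two different colors.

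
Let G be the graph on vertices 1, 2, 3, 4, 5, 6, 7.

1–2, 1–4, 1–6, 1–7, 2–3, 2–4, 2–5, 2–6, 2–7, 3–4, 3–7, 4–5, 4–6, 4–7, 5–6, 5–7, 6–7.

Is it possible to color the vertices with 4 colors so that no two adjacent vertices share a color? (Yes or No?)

1, 2, 4, 6, 7 form a clique, so at least 5 colors are needed.
So 4 colors are not enough.

No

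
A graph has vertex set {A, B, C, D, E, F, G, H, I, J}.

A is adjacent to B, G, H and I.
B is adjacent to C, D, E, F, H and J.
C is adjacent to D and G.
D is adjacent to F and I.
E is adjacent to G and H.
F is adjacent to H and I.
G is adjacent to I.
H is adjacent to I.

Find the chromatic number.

A, G, I form a triangle, so at least 3 colors are needed.
3 colors suffice: color red → {B, I}; color blue → {D, G, H, J}; color green → {A, C, E, F}. No two adjacent vertices share a color.

3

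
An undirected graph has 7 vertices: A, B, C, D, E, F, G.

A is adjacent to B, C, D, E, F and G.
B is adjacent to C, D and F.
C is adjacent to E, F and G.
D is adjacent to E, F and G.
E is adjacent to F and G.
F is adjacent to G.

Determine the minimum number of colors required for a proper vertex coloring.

5

A, D, E, F, G form a clique, so at least 5 colors are needed.
5 colors suffice: color 1 → {F}; color 2 → {A}; color 3 → {B, G}; color 4 → {C, D}; color 5 → {E}. Each edge has distinct colors on its endpoints.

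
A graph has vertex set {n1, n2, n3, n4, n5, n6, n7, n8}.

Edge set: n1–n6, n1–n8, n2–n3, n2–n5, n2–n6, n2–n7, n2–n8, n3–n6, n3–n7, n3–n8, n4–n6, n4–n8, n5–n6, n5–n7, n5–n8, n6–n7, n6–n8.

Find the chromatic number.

4

n2, n5, n6, n7 form a clique, so at least 4 colors are needed.
One proper 4-coloring: n1=3, n2=3, n3=4, n4=3, n5=4, n6=1, n7=2, n8=2. Every edge joins two different colors.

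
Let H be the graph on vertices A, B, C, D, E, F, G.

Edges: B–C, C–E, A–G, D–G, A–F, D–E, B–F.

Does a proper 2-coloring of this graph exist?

The cycle A-G-D-E-C-B-F-A has odd length 7, so it cannot be 2-colored; at least 3 colors are needed.
So 2 colors are not enough.

No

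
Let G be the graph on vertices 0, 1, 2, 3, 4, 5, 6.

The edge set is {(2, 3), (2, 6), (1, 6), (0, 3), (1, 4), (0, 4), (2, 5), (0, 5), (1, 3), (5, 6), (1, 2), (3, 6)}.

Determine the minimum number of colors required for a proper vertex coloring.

1, 2, 3, 6 are pairwise adjacent (a clique of size 4), so at least 4 colors are needed.
4 colors suffice: color a → {3, 4, 5}; color b → {0, 2}; color c → {6}; color d → {1}. No two adjacent vertices share a color.

4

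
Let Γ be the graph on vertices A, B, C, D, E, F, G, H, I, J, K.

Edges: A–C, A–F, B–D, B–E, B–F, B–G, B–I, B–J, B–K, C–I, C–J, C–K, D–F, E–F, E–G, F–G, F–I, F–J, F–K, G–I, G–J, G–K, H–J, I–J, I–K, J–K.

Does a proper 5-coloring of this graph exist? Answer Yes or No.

B, F, G, I, J, K are pairwise adjacent (a clique of size 6), so at least 6 colors are needed.
So 5 colors are not enough.

No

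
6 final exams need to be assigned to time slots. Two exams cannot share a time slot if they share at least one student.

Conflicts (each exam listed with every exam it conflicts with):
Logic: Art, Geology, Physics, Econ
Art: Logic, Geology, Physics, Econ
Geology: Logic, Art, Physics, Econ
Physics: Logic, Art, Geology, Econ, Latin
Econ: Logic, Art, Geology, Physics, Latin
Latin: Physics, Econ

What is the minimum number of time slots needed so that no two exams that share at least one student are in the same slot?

Logic, Art, Geology, Physics, Econ are mutually in conflict, so at least 5 time slots are needed.
Using 5 time slots: Logic=3, Art=4, Geology=5, Physics=1, Econ=2, Latin=3. Every pair that conflicts lands in different time slots.

5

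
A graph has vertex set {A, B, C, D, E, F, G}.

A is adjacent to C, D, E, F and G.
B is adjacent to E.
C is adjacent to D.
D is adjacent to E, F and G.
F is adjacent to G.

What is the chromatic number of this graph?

4

A, D, F, G form a clique, so at least 4 colors are needed.
A valid assignment using 4 colors: A=2, B=1, C=3, D=1, E=3, F=3, G=4. Each edge has distinct colors on its endpoints.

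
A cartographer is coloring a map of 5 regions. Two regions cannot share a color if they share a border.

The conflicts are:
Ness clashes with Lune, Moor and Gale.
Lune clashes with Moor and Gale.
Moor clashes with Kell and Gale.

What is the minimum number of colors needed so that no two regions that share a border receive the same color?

Ness, Lune, Moor, Gale all conflict with each other, so at least 4 colors are needed.
One proper 4-coloring: Ness=4, Lune=2, Moor=1, Kell=2, Gale=3. Every pair that conflicts lands in different colors.

4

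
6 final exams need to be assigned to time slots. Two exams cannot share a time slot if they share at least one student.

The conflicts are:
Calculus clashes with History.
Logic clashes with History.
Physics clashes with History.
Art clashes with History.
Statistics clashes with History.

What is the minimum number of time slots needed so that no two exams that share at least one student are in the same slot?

2

Statistics and History conflict, so at least 2 time slots are needed.
2 time slots suffice: time slot 1 → {History}; time slot 2 → {Calculus, Logic, Physics, Art, Statistics}. Each listed conflict is separated.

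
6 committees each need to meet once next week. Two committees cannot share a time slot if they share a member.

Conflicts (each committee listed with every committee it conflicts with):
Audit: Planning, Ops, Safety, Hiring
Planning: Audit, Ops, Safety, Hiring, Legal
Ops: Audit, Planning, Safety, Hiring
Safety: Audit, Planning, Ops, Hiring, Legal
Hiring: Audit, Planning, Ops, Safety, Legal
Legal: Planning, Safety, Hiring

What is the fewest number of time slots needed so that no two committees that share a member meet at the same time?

5

Audit, Planning, Ops, Safety, Hiring all conflict with each other, so at least 5 time slots are needed.
5 time slots suffice: time slot 1 → {Planning}; time slot 2 → {Hiring}; time slot 3 → {Safety}; time slot 4 → {Ops, Legal}; time slot 5 → {Audit}. No two conflicting committees share a time slot.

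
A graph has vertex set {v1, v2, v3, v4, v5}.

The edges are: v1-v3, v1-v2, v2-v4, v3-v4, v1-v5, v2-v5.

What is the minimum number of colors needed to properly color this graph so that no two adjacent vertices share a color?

3

v1, v2, v5 are mutually adjacent, so at least 3 colors are needed.
3 colors suffice: v1=2, v2=1, v3=1, v4=2, v5=3. No two adjacent vertices share a color.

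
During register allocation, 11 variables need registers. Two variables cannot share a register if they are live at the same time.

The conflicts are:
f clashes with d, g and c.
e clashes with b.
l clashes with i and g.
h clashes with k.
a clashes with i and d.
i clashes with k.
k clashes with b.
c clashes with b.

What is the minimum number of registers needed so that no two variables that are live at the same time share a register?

The cycle g-f-c-b-k-i-l-g has odd length 7, so it cannot be 2-colored; at least 3 registers are needed.
3 registers suffice: f=1, e=1, l=1, h=2, a=1, i=2, d=2, k=1, g=2, c=3, b=2. No two conflicting variables share a register.

3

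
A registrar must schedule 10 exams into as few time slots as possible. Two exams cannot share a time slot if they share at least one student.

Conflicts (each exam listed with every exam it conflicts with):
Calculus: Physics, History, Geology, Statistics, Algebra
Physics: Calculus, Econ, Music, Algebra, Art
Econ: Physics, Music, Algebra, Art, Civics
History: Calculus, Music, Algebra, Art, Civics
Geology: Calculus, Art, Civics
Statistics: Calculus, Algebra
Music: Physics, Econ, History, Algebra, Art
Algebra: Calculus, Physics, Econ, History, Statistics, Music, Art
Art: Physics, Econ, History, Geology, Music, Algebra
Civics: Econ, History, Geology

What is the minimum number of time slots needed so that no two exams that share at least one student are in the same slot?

Physics, Econ, Music, Algebra, Art pairwise conflict, so at least 5 time slots are needed.
A valid assignment using 5 time slots: Calculus=2, Physics=5, Econ=3, History=3, Geology=1, Statistics=3, Music=4, Algebra=1, Art=2, Civics=2. Every pair that conflicts lands in different time slots.

5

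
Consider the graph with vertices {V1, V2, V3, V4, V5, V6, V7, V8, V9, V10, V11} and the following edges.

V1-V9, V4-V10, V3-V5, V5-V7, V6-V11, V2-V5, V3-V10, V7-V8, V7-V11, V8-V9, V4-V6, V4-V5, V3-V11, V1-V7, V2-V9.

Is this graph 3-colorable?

Yes

The chromatic number is 3. The cycle V5-V4-V6-V11-V3-V5 has odd length 5, so it cannot be 2-colored; at least 3 colors are needed.
3 colors suffice: V1=3, V2=2, V3=2, V4=2, V5=1, V6=3, V7=2, V8=3, V9=1, V10=1, V11=1.
That is already a proper 3-coloring.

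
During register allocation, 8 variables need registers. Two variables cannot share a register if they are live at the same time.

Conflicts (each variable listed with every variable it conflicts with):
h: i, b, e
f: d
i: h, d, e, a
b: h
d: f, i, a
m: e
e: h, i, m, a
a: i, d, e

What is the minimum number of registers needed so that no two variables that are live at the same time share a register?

3

h, i, e are mutually in conflict, so at least 3 registers are needed.
A valid assignment using 3 registers: h=3, f=2, i=2, b=1, d=1, m=2, e=1, a=3. Every pair that conflicts lands in different registers.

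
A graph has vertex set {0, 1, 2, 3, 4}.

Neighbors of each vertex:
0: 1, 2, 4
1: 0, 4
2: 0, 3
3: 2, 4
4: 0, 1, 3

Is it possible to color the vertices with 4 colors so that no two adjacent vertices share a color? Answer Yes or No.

Yes

The chromatic number is 3. 0, 1, 4 are pairwise adjacent, so at least 3 colors are needed.
3 colors suffice: color red → {0, 3}; color blue → {2, 4}; color green → {1}.
Since 4 ≥ 3, a proper 4-coloring certainly exists.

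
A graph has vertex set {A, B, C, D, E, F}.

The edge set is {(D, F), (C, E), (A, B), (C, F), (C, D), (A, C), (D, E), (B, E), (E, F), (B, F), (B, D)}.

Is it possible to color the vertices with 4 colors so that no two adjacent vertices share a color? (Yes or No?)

The chromatic number is 4. B, D, E, F form a clique, so at least 4 colors are needed.
4 colors suffice: color 1 → {A, E}; color 2 → {B, C}; color 3 → {F}; color 4 → {D}.
That is already a proper 4-coloring.

Yes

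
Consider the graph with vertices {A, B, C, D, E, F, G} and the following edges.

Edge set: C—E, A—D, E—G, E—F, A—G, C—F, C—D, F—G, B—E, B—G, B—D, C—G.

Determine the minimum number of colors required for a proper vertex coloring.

C, E, F, G are mutually adjacent (a clique of size 4), so at least 4 colors are needed.
4 colors suffice: color 1 → {D, G}; color 2 → {A, E}; color 3 → {B, C}; color 4 → {F}. Every edge joins two different colors.

4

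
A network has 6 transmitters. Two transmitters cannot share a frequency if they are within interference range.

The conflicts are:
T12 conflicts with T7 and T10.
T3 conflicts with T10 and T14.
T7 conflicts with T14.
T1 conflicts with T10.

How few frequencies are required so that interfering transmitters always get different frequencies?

3

The cycle T14-T3-T10-T12-T7-T14 has odd length 5, so it cannot be 2-colored; at least 3 frequencies are needed.
3 frequencies suffice: frequency 1 → {T7, T10}; frequency 2 → {T12, T3, T1}; frequency 3 → {T14}. No two conflicting transmitters share a frequency.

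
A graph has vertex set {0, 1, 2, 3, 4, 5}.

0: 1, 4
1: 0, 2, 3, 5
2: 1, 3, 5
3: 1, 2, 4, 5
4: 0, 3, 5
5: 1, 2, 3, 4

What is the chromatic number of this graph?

1, 2, 3, 5 form a clique, so at least 4 colors are needed.
One proper 4-coloring: 0=red, 1=blue, 2=yellow, 3=green, 4=blue, 5=red. No two adjacent vertices share a color.

4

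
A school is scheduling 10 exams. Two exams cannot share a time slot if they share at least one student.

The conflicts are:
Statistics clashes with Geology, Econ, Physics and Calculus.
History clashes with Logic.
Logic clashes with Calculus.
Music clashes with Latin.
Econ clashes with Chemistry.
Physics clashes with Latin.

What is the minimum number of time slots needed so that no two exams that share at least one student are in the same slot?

2

Statistics and Calculus conflict, so at least 2 time slots are needed.
2 time slots suffice: time slot 1 → {Statistics, Logic, Chemistry, Latin}; time slot 2 → {History, Music, Geology, Econ, Physics, Calculus}. Every pair that conflicts lands in different time slots.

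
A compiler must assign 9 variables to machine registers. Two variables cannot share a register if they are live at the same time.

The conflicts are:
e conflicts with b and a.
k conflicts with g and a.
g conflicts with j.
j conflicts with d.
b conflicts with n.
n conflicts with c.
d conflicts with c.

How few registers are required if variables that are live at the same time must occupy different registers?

The cycle d-c-n-b-e-a-k-g-j-d has odd length 9, so it cannot be 2-colored; at least 3 registers are needed.
3 registers suffice: e=1, k=1, g=2, j=1, b=2, n=1, d=3, c=2, a=2. No two conflicting variables share a register.

3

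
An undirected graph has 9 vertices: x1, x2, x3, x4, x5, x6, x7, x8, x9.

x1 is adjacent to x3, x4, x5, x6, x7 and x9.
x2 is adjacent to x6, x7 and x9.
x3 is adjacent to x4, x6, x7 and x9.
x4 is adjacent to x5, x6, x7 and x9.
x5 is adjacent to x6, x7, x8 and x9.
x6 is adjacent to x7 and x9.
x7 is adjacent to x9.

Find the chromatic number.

6

x1, x4, x5, x6, x7, x9 are pairwise adjacent (a clique of size 6), so at least 6 colors are needed.
One proper 6-coloring: x1=4, x2=4, x3=5, x4=6, x5=5, x6=3, x7=1, x8=1, x9=2. Each edge has distinct colors on its endpoints.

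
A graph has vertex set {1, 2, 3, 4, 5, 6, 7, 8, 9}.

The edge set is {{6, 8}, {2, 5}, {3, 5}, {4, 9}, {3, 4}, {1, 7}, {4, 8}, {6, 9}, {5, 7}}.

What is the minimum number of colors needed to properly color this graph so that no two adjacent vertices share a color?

2 and 5 are adjacent, so at least 2 colors are needed.
A valid assignment using 2 colors: 1=a, 2=b, 3=b, 4=a, 5=a, 6=a, 7=b, 8=b, 9=b. Every edge joins two different colors.

2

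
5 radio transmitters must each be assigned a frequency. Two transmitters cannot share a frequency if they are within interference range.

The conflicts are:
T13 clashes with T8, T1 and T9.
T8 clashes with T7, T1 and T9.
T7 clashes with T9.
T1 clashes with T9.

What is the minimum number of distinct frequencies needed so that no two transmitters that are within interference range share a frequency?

T13, T8, T1, T9 pairwise conflict, so at least 4 frequencies are needed.
A valid assignment using 4 frequencies: T13=3, T8=2, T7=3, T1=4, T9=1. Every pair that conflicts lands in different frequencies.

4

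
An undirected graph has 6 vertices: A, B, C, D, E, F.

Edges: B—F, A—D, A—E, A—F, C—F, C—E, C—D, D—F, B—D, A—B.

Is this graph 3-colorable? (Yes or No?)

No

A, B, D, F are mutually adjacent (a clique of size 4), so at least 4 colors are needed.
So 3 colors are not enough.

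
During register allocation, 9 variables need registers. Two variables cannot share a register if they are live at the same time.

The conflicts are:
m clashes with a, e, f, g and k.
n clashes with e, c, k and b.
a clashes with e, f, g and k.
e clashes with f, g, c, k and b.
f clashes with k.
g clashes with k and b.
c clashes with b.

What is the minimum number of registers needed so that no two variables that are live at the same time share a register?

5

m, a, e, f, k pairwise conflict, so at least 5 registers are needed.
Using 5 registers: m=4, n=3, a=3, e=1, f=5, g=5, c=4, k=2, b=2. Each listed conflict is separated.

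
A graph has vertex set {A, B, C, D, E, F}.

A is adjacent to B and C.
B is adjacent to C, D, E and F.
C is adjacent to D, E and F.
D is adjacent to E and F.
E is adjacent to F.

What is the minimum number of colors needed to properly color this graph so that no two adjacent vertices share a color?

5

B, C, D, E, F are mutually adjacent (a clique of size 5), so at least 5 colors are needed.
5 colors suffice: color 1 → {B}; color 2 → {C}; color 3 → {A, E}; color 4 → {F}; color 5 → {D}. Each edge has distinct colors on its endpoints.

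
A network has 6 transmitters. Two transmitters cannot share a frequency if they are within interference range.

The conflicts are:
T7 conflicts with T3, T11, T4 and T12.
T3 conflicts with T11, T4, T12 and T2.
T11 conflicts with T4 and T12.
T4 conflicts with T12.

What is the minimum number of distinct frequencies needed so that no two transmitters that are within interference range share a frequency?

T7, T3, T11, T4, T12 pairwise conflict, so at least 5 frequencies are needed.
Using 5 frequencies: T7=2, T3=1, T11=3, T4=5, T12=4, T2=2. No two conflicting transmitters share a frequency.

5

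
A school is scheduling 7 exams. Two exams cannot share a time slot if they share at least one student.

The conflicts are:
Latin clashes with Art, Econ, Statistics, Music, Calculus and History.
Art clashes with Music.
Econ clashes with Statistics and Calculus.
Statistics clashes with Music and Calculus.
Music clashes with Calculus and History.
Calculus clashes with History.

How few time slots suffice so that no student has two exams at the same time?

Latin, Statistics, Music, Calculus are mutually in conflict, so at least 4 time slots are needed.
Using 4 time slots: Latin=1, Art=2, Econ=3, Statistics=4, Music=3, Calculus=2, History=4. Every pair that conflicts lands in different time slots.

4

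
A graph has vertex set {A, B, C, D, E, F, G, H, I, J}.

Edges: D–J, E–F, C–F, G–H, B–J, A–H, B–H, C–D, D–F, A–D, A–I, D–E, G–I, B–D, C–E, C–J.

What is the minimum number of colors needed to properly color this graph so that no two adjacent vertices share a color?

C, D, E, F form a clique, so at least 4 colors are needed.
A valid assignment using 4 colors: A=2, B=2, C=2, D=1, E=3, F=4, G=2, H=1, I=1, J=3. No two adjacent vertices share a color.

4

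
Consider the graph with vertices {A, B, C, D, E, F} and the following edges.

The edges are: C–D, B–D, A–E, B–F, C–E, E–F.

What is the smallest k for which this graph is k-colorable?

3

The cycle B-F-E-C-D-B has odd length 5, so it cannot be 2-colored; at least 3 colors are needed.
3 colors suffice: color red → {D, E}; color blue → {A, C, F}; color green → {B}. No two adjacent vertices share a color.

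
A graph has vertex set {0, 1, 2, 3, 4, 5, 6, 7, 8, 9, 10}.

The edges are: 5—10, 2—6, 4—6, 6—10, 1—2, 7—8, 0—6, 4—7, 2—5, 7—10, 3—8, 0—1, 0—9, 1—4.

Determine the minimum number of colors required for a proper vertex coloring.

2

1 and 4 are adjacent, so at least 2 colors are needed.
2 colors suffice: color a → {1, 3, 5, 6, 7, 9}; color b → {0, 2, 4, 8, 10}. Every edge joins two different colors.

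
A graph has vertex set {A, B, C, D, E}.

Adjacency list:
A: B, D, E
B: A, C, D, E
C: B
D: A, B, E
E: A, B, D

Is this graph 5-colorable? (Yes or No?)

The chromatic number is 4. A, B, D, E form a clique, so at least 4 colors are needed.
One proper 4-coloring: A=blue, B=red, C=blue, D=green, E=yellow.
Since 5 ≥ 4, a proper 5-coloring certainly exists.

Yes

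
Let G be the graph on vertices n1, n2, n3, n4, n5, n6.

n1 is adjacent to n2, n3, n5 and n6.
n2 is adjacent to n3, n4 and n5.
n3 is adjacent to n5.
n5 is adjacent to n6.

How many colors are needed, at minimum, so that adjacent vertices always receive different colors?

n1, n2, n3, n5 are mutually adjacent (a clique of size 4), so at least 4 colors are needed.
4 colors suffice: color 1 → {n4, n5}; color 2 → {n2, n6}; color 3 → {n1}; color 4 → {n3}. Each edge has distinct colors on its endpoints.

4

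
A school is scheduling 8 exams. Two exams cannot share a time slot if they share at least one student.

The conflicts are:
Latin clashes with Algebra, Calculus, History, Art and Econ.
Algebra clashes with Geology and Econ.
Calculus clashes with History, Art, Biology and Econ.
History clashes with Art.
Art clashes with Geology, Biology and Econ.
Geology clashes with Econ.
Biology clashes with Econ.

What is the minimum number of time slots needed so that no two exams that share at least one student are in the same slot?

4

Latin, Calculus, Art, Econ are mutually in conflict, so at least 4 time slots are needed.
4 time slots suffice: time slot 1 → {History, Econ}; time slot 2 → {Algebra, Art}; time slot 3 → {Latin, Geology, Biology}; time slot 4 → {Calculus}. Every pair that conflicts lands in different time slots.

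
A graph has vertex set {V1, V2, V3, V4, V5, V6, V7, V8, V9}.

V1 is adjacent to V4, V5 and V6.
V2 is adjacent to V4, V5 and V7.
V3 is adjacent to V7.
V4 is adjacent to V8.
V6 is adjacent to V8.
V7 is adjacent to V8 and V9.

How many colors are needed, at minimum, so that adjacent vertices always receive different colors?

V7 and V9 are adjacent, so at least 2 colors are needed.
A valid assignment using 2 colors: V1=B, V2=B, V3=B, V4=R, V5=R, V6=R, V7=R, V8=B, V9=B. Every edge joins two different colors.

2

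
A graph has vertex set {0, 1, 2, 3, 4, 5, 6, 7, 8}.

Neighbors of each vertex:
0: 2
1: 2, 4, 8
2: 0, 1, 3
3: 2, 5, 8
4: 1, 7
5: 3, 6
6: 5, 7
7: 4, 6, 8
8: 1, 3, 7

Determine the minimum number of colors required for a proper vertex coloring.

3

The cycle 6-7-8-3-5-6 has odd length 5, so it cannot be 2-colored; at least 3 colors are needed.
3 colors suffice: color red → {0, 1, 3, 7}; color blue → {2, 4, 5, 8}; color green → {6}. No two adjacent vertices share a color.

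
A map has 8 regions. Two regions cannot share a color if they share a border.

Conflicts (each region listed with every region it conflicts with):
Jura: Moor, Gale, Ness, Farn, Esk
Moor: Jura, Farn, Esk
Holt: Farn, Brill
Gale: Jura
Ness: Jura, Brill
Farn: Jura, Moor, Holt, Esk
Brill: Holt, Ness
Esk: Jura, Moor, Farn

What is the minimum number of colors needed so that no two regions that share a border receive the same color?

4

Jura, Moor, Farn, Esk pairwise conflict, so at least 4 colors are needed.
One proper 4-coloring: Jura=1, Moor=3, Holt=3, Gale=2, Ness=2, Farn=2, Brill=1, Esk=4. No two conflicting regions share a color.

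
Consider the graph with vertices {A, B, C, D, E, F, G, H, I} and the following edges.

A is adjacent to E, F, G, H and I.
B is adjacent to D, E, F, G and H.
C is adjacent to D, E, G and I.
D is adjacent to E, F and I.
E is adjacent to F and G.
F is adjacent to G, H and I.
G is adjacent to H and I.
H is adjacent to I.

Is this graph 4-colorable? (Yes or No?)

A, F, G, H, I are pairwise adjacent (a clique of size 5), so at least 5 colors are needed.
So 4 colors are not enough.

No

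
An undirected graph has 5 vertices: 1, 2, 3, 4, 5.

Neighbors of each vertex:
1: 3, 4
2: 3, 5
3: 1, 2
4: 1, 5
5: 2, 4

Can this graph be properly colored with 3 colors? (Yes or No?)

Yes

The chromatic number is 3. The cycle 5-2-3-1-4-5 has odd length 5, so it cannot be 2-colored; at least 3 colors are needed.
3 colors suffice: color red → {3, 5}; color blue → {1, 2}; color green → {4}.
That is already a proper 3-coloring.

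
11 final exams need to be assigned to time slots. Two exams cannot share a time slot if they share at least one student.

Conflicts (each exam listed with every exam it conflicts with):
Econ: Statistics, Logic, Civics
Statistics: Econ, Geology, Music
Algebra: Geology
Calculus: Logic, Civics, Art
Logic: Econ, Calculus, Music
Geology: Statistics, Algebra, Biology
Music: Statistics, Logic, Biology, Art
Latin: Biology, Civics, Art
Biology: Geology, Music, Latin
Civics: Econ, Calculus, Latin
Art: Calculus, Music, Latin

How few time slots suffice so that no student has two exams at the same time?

2

Statistics and Geology conflict, so at least 2 time slots are needed.
Using 2 time slots: Econ=1, Statistics=2, Algebra=2, Calculus=1, Logic=2, Geology=1, Music=1, Latin=1, Biology=2, Civics=2, Art=2. Each listed conflict is separated.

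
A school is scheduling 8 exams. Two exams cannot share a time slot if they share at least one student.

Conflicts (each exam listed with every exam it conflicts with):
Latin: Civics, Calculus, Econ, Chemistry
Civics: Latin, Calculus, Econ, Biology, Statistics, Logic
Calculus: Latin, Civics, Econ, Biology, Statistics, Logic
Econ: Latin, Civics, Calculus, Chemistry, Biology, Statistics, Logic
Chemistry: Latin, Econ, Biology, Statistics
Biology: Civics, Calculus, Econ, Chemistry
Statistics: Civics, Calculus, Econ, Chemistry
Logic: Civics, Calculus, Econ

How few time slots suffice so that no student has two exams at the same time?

Civics, Calculus, Econ, Biology all conflict with each other, so at least 4 time slots are needed.
4 time slots suffice: time slot 1 → {Econ}; time slot 2 → {Civics, Chemistry}; time slot 3 → {Calculus}; time slot 4 → {Latin, Biology, Statistics, Logic}. Each listed conflict is separated.

4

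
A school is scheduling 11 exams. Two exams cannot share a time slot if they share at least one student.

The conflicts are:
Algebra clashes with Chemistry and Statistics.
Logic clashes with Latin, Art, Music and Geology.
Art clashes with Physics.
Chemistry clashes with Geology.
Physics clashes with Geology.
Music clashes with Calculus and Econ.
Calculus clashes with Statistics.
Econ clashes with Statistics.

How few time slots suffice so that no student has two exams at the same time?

3

The cycle Statistics-Algebra-Chemistry-Geology-Logic-Music-Calculus-Statistics has odd length 7, so it cannot be 2-colored; at least 3 time slots are needed.
3 time slots suffice: time slot 1 → {Logic, Chemistry, Physics, Statistics}; time slot 2 → {Algebra, Latin, Art, Music, Geology}; time slot 3 → {Calculus, Econ}. Each listed conflict is separated.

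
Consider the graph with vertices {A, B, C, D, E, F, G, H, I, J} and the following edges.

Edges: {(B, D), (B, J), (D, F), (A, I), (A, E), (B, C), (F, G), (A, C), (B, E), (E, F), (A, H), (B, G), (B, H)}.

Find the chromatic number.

D and F are adjacent, so at least 2 colors are needed.
2 colors suffice: A=1, B=1, C=2, D=2, E=2, F=1, G=2, H=2, I=2, J=2. Each edge has distinct colors on its endpoints.

2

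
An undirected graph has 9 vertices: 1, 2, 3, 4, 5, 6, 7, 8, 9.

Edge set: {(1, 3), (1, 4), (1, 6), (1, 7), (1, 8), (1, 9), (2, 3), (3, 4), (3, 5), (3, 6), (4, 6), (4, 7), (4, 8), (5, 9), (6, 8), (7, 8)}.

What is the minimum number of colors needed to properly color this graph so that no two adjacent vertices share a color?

1, 4, 7, 8 are pairwise adjacent (a clique of size 4), so at least 4 colors are needed.
4 colors suffice: color red → {1, 2, 5}; color blue → {4, 9}; color green → {3, 8}; color yellow → {6, 7}. Each edge has distinct colors on its endpoints.

4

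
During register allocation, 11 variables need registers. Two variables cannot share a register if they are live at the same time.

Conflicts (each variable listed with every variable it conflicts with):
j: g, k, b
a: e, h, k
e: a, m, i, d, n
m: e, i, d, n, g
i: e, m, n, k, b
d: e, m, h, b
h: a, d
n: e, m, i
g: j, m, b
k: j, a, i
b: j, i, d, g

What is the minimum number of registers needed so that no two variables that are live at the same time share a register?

e, m, i, n all conflict with each other, so at least 4 registers are needed.
4 registers suffice: register 1 → {e, h, k, b}; register 2 → {j, a, m}; register 3 → {i, d, g}; register 4 → {n}. Each listed conflict is separated.

4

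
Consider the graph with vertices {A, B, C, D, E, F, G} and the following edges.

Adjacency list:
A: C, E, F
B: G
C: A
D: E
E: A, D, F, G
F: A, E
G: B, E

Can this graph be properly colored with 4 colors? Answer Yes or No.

The chromatic number is 3. A, E, F form a triangle, so at least 3 colors are needed.
A valid assignment using 3 colors: A=2, B=1, C=1, D=2, E=1, F=3, G=2.
Since 4 ≥ 3, a proper 4-coloring certainly exists.

Yes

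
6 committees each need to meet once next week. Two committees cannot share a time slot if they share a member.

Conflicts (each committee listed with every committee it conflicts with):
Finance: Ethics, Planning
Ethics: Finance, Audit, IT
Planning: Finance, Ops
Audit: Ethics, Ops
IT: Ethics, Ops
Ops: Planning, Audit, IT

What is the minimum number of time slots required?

The cycle Ops-Audit-Ethics-Finance-Planning-Ops has odd length 5, so it cannot be 2-colored; at least 3 time slots are needed.
3 time slots suffice: time slot 1 → {Ethics, Ops}; time slot 2 → {Finance, Audit, IT}; time slot 3 → {Planning}. Each listed conflict is separated.

3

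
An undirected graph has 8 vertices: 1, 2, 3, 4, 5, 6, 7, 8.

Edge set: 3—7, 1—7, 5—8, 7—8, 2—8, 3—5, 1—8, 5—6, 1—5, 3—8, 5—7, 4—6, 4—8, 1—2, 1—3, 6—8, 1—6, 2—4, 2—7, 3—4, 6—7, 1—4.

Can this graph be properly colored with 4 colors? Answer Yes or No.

No

1, 3, 5, 7, 8 are pairwise adjacent (a clique of size 5), so at least 5 colors are needed.
So 4 colors are not enough.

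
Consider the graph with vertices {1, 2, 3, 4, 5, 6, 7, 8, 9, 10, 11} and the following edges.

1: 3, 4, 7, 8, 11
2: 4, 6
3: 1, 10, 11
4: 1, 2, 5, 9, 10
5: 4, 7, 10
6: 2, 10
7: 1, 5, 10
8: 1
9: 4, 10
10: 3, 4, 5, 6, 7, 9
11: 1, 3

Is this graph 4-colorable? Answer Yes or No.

The chromatic number is 3. 1, 3, 11 are mutually adjacent, so at least 3 colors are needed.
3 colors suffice: color red → {1, 2, 10}; color blue → {3, 4, 6, 7, 8}; color green → {5, 9, 11}.
Since 4 ≥ 3, a proper 4-coloring certainly exists.

Yes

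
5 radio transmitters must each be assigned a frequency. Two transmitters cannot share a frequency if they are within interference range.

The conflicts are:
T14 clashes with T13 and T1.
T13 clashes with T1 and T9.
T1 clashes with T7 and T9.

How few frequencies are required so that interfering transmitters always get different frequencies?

T14, T13, T1 are mutually in conflict, so at least 3 frequencies are needed.
Using 3 frequencies: T14=3, T13=2, T1=1, T7=2, T9=3. Every pair that conflicts lands in different frequencies.

3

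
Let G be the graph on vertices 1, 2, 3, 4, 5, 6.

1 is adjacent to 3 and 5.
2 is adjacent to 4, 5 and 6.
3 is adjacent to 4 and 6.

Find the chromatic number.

3

The cycle 5-2-6-3-1-5 has odd length 5, so it cannot be 2-colored; at least 3 colors are needed.
A valid assignment using 3 colors: 1=blue, 2=red, 3=red, 4=blue, 5=green, 6=blue. No two adjacent vertices share a color.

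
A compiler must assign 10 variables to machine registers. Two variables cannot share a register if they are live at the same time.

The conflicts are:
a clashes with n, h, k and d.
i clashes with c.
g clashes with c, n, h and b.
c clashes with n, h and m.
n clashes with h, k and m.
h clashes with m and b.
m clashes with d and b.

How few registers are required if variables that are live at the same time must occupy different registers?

g, c, n, h pairwise conflict, so at least 4 registers are needed.
Using 4 registers: a=3, i=1, g=3, c=4, n=2, h=1, k=1, m=3, d=1, b=2. Each listed conflict is separated.

4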